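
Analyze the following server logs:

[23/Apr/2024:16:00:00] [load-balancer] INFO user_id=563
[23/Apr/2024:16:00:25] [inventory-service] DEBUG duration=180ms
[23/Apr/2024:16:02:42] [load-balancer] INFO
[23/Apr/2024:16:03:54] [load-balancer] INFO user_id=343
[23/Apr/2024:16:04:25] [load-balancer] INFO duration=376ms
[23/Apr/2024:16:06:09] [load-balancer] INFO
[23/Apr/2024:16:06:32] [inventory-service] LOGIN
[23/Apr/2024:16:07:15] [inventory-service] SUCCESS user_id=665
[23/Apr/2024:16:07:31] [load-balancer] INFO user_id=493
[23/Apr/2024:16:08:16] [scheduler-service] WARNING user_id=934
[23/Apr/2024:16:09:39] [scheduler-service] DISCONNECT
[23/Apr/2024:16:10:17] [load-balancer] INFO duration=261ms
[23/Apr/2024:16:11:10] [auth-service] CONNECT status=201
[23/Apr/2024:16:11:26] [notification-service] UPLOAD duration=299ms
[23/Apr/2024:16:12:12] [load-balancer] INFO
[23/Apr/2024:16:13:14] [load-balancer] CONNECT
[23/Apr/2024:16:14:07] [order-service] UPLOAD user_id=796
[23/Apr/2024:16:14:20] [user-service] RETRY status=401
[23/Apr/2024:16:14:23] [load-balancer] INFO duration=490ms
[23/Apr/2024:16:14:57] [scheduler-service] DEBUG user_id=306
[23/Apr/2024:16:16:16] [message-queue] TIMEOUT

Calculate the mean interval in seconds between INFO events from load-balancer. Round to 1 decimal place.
107.9

To calculate average interval:

1. Find all INFO events for load-balancer in order
2. Calculate time gaps between consecutive events
3. Compute mean of gaps: 863 / 8 = 107.9 seconds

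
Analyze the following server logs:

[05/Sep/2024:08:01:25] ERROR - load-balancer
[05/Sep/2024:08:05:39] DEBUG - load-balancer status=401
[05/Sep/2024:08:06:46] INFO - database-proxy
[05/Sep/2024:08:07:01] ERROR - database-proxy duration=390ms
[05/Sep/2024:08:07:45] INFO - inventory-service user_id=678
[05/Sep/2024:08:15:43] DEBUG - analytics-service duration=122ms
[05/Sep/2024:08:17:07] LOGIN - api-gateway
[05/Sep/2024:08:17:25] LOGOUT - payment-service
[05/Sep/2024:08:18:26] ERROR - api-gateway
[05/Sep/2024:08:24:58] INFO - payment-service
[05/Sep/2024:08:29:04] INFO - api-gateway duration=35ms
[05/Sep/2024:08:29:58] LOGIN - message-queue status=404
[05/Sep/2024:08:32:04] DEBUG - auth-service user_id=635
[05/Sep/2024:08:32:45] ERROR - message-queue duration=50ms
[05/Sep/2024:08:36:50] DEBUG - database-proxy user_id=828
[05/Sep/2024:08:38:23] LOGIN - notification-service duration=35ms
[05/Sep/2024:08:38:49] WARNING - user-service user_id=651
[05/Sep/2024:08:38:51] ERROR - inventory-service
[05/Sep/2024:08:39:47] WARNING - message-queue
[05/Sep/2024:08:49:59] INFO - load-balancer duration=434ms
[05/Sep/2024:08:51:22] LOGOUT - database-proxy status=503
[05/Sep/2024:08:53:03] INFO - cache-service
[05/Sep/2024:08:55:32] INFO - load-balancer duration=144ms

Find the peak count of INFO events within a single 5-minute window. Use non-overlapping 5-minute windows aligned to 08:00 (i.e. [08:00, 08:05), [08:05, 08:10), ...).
2

To find the burst window:

1. Divide the log period into non-overlapping 5-minute windows starting at 08:00
2. Count INFO events in each window
3. Find the window with maximum count
4. Maximum events in a window: 2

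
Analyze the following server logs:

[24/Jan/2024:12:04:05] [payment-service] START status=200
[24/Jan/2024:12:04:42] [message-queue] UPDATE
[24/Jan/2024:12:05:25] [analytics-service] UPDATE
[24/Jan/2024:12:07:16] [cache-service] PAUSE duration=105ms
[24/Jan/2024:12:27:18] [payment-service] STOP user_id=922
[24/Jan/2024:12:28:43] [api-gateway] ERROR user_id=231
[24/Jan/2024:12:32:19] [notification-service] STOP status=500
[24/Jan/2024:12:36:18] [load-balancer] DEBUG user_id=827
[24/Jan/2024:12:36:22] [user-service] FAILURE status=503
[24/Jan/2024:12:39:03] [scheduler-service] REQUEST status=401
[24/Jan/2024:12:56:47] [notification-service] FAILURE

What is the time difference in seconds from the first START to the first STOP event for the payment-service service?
1393

To find the time between events:

1. Locate the first START event for payment-service: 24/Jan/2024:12:04:05
2. Locate the first STOP event for payment-service: 24/Jan/2024:12:27:18
3. Calculate the difference: 24/Jan/2024:12:27:18 - 24/Jan/2024:12:04:05 = 1393 seconds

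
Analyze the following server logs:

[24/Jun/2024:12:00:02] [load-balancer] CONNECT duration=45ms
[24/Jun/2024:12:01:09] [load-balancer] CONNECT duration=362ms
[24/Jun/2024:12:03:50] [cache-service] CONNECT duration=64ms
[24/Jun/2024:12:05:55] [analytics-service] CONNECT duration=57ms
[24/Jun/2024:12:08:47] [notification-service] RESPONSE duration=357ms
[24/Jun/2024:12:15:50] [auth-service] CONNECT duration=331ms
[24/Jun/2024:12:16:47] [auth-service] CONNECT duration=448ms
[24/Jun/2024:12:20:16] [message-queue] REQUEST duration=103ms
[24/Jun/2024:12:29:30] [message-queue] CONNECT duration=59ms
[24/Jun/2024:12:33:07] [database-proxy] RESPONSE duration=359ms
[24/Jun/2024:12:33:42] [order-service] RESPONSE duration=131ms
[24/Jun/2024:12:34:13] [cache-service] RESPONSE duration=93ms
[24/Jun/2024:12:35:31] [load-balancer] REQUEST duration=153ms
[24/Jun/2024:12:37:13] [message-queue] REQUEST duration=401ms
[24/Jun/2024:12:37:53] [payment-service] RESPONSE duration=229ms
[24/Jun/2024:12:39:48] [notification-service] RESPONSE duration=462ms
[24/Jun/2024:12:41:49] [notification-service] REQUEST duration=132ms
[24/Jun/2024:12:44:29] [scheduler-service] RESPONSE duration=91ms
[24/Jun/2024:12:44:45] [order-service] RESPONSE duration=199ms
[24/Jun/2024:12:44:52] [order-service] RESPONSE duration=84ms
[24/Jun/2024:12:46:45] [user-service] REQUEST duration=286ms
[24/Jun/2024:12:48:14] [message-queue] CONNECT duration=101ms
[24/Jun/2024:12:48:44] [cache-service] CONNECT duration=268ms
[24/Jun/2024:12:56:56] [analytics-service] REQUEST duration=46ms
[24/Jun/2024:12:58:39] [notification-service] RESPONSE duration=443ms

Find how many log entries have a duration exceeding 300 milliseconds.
8

To count timeouts:

1. Threshold: 300ms
2. Extract duration from each log entry
3. Count entries where duration > 300
4. Timeout count: 8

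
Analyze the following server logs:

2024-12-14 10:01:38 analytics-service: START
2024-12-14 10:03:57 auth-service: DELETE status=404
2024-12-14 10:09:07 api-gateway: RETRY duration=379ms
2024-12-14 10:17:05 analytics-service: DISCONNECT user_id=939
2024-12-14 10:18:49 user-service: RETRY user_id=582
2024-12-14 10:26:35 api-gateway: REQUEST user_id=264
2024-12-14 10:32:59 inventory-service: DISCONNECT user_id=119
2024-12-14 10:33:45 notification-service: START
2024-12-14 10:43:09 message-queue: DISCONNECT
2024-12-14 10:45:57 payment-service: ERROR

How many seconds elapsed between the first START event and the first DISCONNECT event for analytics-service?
927

To find the time between events:

1. Locate the first START event for analytics-service: 2024-12-14 10:01:38
2. Locate the first DISCONNECT event for analytics-service: 2024-12-14 10:17:05
3. Calculate the difference: 2024-12-14 10:17:05 - 2024-12-14 10:01:38 = 927 seconds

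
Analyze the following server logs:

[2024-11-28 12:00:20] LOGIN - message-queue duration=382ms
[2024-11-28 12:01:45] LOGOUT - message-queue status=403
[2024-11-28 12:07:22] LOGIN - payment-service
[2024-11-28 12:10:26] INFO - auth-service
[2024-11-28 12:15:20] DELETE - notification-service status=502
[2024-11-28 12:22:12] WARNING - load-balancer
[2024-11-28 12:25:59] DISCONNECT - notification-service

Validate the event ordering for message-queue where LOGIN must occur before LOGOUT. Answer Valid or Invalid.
Valid

To validate ordering:

1. Required order: LOGIN → LOGOUT
2. Rule: LOGIN must occur before LOGOUT
3. Check actual order of events for message-queue
4. Result: Valid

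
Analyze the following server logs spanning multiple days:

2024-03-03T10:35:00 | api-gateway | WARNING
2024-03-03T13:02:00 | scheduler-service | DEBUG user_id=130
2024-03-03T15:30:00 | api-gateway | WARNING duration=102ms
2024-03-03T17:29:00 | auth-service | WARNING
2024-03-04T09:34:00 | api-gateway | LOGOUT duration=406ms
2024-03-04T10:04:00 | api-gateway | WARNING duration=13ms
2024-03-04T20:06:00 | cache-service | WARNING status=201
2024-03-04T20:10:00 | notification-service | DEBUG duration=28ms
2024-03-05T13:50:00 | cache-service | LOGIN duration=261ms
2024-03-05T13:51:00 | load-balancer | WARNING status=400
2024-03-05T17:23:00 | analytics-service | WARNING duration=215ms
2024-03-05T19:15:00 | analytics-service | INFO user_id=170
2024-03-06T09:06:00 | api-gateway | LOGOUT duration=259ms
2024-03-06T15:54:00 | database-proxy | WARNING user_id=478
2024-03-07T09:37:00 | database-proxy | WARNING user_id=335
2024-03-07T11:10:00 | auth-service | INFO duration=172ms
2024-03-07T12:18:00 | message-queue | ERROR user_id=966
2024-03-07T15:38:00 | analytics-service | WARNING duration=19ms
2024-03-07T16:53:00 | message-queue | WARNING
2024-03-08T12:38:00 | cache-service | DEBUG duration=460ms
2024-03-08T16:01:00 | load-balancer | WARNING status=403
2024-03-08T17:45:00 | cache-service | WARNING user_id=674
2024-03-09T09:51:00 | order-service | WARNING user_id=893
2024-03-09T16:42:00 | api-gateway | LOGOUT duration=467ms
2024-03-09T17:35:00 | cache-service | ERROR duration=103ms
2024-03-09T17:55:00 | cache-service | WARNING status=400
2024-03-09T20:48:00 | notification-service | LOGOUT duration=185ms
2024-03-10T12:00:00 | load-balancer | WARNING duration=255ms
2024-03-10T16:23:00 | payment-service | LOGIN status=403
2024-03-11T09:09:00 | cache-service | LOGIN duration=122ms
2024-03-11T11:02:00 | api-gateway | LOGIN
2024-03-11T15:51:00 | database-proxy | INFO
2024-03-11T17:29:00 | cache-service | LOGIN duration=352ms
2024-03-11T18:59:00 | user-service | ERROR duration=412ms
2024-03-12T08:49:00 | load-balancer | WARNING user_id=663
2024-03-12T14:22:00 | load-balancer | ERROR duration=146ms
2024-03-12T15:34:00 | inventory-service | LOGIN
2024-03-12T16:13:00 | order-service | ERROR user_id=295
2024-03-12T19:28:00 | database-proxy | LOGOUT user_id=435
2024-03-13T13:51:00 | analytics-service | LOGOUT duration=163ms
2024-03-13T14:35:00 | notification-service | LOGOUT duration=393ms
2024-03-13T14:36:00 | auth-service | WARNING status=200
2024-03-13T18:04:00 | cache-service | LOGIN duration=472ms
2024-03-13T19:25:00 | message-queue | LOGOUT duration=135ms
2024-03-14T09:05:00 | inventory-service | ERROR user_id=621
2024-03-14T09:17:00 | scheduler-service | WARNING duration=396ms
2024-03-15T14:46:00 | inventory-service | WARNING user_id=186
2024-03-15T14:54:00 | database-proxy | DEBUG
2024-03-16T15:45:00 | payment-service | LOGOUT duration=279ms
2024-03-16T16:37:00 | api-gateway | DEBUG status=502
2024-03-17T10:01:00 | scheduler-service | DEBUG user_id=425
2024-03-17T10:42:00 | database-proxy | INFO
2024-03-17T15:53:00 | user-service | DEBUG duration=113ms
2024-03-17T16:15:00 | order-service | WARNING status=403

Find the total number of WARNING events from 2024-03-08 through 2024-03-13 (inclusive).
7

To filter by date range:

1. Date range: 2024-03-08 through 2024-03-13, both dates inclusive
2. Filter for WARNING events whose date falls in this range
3. Count matching events: 7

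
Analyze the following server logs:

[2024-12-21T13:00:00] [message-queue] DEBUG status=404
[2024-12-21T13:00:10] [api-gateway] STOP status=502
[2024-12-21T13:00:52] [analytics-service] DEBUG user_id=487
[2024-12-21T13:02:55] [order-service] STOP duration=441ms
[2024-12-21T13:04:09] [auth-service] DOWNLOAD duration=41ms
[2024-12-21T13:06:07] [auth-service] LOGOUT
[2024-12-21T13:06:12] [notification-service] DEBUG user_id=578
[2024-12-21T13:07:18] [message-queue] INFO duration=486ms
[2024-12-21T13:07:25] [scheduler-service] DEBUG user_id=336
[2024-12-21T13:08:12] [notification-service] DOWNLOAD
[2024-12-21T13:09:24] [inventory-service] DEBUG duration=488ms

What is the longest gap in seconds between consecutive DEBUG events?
320

To find the longest gap:

1. Extract all DEBUG events in chronological order
2. Calculate time differences between consecutive events
3. Find the maximum difference
4. Longest gap: 320 seconds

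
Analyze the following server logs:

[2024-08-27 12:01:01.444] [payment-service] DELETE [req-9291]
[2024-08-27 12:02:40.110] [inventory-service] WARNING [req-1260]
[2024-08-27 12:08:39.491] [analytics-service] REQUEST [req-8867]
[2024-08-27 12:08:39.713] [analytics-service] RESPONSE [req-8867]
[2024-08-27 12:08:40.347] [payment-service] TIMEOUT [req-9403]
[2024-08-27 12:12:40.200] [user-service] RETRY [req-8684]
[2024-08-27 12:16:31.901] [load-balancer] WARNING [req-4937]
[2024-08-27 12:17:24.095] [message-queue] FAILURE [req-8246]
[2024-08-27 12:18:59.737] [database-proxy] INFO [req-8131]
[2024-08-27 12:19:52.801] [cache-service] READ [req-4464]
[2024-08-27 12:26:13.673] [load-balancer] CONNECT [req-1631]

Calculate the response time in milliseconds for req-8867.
222

To calculate latency:

1. Find REQUEST with id req-8867: 2024-08-27 12:08:39.491
2. Find RESPONSE with id req-8867: 2024-08-27 12:08:39.713
3. Latency: 2024-08-27 12:08:39.713 - 2024-08-27 12:08:39.491 = 222ms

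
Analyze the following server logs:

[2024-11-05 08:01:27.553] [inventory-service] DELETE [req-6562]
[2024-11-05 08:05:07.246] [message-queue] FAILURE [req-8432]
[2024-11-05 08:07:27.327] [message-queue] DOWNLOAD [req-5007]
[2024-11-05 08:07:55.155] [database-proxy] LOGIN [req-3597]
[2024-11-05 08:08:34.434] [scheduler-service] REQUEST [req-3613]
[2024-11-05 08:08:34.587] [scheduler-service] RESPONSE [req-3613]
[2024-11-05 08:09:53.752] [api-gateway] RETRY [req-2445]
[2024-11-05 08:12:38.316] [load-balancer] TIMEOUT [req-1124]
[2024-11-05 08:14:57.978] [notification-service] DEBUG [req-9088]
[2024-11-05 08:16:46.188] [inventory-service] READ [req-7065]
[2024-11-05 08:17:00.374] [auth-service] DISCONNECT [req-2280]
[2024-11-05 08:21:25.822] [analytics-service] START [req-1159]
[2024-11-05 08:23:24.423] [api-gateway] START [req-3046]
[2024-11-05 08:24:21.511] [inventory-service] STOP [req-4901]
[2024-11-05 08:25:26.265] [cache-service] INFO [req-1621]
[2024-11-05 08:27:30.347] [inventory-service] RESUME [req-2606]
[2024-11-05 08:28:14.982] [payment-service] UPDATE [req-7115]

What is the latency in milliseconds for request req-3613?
153

To calculate latency:

1. Find REQUEST with id req-3613: 2024-11-05 08:08:34.434
2. Find RESPONSE with id req-3613: 2024-11-05 08:08:34.587
3. Latency: 2024-11-05 08:08:34.587 - 2024-11-05 08:08:34.434 = 153ms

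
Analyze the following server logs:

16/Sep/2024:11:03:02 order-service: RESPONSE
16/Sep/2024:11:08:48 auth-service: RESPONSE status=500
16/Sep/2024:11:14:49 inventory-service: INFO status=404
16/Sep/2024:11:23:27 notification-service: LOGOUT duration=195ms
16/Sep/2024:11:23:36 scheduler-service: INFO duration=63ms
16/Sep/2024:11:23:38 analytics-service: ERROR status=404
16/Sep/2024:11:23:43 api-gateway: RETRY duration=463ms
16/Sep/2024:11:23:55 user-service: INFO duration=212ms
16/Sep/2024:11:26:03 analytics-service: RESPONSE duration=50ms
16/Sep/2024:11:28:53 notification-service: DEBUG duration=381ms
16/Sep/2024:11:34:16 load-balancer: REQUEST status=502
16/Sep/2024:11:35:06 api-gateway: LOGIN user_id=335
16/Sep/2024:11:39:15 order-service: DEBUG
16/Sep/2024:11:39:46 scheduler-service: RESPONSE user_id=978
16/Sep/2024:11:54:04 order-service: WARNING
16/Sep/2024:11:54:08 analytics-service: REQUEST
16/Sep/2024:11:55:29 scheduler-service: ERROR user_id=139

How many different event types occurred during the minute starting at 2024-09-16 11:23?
4

To count unique event types:

1. Filter events in the minute starting at 2024-09-16 11:23
2. Extract event types from matching entries
3. Count unique types: 4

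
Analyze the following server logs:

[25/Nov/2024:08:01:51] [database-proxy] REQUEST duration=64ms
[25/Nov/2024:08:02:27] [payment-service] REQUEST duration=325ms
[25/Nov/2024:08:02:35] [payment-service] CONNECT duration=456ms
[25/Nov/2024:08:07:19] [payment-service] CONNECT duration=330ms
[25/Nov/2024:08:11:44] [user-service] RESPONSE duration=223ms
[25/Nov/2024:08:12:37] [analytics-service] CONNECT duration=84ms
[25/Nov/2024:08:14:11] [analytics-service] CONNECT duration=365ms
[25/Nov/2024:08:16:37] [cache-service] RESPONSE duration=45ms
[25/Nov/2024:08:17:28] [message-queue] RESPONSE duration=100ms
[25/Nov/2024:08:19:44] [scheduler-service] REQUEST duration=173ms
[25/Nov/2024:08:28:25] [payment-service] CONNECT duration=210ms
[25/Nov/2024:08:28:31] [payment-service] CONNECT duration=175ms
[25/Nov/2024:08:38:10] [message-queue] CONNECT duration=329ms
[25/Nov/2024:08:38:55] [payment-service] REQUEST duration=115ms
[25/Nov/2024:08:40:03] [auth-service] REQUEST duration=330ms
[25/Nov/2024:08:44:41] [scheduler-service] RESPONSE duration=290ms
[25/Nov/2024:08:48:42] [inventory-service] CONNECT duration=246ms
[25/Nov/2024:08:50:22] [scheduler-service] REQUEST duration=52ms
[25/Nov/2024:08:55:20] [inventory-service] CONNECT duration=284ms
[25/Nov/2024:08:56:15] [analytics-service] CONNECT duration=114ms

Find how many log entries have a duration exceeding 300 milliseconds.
6

To count timeouts:

1. Threshold: 300ms
2. Extract duration from each log entry
3. Count entries where duration > 300
4. Timeout count: 6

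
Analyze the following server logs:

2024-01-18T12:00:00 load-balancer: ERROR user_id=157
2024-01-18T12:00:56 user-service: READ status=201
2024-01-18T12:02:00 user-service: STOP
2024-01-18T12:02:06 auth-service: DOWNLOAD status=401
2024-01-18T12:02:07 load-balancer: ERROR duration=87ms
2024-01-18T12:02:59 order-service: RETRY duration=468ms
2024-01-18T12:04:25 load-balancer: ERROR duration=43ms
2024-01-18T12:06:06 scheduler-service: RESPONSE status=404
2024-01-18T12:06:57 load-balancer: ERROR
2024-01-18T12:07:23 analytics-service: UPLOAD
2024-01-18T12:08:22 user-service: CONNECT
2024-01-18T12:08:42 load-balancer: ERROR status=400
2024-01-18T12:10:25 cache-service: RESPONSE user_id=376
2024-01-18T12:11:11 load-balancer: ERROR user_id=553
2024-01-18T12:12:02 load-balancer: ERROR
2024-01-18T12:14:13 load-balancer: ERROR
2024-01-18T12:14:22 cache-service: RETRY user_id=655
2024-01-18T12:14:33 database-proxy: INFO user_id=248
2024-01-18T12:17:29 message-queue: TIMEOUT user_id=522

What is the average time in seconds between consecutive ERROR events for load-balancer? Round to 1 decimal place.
121.9

To calculate average interval:

1. Find all ERROR events for load-balancer in order
2. Calculate time gaps between consecutive events
3. Compute mean of gaps: 853 / 7 = 121.9 seconds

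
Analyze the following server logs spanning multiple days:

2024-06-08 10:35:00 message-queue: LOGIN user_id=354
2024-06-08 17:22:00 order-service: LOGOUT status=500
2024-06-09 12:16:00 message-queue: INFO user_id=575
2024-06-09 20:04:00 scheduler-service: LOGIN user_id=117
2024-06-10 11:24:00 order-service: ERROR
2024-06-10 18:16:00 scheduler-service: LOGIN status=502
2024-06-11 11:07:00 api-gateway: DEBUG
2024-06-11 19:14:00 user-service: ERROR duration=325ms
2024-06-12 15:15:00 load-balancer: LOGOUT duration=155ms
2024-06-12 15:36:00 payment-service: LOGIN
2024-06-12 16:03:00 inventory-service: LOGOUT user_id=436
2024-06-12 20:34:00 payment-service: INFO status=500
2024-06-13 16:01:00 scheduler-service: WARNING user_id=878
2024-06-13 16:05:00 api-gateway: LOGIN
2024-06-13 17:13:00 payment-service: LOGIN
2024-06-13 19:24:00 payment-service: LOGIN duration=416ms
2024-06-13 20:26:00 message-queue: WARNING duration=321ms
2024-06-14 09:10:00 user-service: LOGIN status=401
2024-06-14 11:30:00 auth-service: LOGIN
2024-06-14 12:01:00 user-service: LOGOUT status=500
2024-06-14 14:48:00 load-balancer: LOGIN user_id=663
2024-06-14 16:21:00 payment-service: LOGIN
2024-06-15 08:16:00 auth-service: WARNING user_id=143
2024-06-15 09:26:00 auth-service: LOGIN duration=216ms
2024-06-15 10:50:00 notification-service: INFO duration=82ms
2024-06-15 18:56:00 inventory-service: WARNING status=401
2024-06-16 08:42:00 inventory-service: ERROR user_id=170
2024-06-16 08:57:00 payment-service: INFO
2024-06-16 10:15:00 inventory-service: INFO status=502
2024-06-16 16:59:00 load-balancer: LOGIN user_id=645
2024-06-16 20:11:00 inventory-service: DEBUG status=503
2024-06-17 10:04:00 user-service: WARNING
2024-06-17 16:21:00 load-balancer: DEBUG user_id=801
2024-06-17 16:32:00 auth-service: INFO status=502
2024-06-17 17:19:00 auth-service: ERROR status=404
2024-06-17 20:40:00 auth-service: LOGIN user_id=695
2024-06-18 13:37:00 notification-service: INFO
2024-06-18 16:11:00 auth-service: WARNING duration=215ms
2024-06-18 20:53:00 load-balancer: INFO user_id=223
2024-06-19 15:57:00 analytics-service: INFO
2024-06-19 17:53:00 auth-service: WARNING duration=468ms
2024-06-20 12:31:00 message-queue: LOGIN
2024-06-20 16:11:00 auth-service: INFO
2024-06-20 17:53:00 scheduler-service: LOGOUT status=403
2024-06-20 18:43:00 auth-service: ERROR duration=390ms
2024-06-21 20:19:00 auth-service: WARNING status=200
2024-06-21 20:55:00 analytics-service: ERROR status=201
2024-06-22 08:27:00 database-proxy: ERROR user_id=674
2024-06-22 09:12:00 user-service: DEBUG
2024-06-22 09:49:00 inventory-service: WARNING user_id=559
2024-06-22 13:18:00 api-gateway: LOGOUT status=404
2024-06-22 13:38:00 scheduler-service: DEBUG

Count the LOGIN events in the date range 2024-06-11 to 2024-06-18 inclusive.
11

To filter by date range:

1. Date range: 2024-06-11 through 2024-06-18, both dates inclusive
2. Filter for LOGIN events whose date falls in this range
3. Count matching events: 11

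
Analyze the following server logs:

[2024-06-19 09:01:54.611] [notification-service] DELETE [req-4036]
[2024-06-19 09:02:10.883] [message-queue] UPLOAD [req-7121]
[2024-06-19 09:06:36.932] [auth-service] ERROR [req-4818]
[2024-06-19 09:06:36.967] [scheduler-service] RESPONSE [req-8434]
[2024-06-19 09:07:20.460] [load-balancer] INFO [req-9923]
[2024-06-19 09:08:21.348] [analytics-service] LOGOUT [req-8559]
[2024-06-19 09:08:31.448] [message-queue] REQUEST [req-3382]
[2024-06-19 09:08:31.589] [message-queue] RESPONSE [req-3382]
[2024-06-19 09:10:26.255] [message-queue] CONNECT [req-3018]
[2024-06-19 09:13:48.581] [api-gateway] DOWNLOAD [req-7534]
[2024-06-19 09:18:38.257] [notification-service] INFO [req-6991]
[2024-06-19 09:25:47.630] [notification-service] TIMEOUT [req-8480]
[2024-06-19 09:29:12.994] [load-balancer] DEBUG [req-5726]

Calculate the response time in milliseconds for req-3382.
141

To calculate latency:

1. Find REQUEST with id req-3382: 2024-06-19 09:08:31.448
2. Find RESPONSE with id req-3382: 2024-06-19 09:08:31.589
3. Latency: 2024-06-19 09:08:31.589 - 2024-06-19 09:08:31.448 = 141ms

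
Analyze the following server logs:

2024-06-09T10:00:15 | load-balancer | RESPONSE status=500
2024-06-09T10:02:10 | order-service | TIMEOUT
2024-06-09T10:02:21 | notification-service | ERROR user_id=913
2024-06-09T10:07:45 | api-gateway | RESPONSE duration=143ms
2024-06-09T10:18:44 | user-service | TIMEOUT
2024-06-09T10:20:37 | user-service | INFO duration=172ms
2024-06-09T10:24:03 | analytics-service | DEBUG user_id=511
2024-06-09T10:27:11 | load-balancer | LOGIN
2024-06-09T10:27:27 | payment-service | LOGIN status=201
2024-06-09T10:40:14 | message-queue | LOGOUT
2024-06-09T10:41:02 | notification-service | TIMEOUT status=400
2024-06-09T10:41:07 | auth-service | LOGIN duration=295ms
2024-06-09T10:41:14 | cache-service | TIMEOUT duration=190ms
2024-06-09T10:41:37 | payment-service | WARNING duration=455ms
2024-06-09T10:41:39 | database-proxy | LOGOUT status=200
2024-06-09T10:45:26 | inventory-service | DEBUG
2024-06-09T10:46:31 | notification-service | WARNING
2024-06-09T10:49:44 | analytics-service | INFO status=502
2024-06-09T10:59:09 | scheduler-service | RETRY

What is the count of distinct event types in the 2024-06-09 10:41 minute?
4

To count unique event types:

1. Filter events in the minute starting at 2024-06-09 10:41
2. Extract event types from matching entries
3. Count unique types: 4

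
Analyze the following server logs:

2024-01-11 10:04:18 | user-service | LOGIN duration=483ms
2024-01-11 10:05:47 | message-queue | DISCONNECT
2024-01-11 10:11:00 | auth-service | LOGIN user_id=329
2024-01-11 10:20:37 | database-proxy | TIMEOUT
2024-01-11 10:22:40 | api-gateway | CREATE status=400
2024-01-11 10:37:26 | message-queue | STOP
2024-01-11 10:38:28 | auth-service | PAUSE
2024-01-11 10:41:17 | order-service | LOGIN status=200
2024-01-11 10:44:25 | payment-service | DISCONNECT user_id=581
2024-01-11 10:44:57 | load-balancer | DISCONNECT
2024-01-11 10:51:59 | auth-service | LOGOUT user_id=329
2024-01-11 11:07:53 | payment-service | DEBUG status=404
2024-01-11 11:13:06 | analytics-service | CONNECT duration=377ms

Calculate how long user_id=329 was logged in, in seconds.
2459

To calculate session duration:

1. Find LOGIN event for user_id=329: 2024-01-11 10:11:00
2. Find LOGOUT event for user_id=329: 2024-01-11 10:51:59
3. Session duration: 2024-01-11 10:51:59 - 2024-01-11 10:11:00 = 2459 seconds (40 minutes)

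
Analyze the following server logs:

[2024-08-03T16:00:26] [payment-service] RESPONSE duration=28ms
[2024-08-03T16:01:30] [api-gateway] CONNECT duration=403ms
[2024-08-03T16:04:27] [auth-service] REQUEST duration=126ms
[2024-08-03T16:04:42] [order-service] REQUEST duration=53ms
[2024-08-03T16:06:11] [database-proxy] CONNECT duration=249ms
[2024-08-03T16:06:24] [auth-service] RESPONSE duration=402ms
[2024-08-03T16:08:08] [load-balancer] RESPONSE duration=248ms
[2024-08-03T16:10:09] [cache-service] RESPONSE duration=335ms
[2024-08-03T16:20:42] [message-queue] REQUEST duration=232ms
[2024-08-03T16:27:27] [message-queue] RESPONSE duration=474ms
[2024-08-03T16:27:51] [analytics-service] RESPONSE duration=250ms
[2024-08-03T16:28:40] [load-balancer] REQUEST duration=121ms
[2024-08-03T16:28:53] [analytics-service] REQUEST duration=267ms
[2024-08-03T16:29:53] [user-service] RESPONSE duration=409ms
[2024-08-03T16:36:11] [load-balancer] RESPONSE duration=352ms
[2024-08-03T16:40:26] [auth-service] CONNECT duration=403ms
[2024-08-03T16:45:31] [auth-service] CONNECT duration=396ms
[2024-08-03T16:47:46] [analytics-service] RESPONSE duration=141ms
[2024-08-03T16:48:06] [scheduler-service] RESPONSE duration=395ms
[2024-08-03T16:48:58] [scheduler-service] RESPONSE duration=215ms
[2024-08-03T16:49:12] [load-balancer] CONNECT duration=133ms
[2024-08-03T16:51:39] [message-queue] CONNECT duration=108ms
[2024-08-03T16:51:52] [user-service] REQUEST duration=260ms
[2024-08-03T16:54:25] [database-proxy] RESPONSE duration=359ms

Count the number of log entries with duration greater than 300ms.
10

To count timeouts:

1. Threshold: 300ms
2. Extract duration from each log entry
3. Count entries where duration > 300
4. Timeout count: 10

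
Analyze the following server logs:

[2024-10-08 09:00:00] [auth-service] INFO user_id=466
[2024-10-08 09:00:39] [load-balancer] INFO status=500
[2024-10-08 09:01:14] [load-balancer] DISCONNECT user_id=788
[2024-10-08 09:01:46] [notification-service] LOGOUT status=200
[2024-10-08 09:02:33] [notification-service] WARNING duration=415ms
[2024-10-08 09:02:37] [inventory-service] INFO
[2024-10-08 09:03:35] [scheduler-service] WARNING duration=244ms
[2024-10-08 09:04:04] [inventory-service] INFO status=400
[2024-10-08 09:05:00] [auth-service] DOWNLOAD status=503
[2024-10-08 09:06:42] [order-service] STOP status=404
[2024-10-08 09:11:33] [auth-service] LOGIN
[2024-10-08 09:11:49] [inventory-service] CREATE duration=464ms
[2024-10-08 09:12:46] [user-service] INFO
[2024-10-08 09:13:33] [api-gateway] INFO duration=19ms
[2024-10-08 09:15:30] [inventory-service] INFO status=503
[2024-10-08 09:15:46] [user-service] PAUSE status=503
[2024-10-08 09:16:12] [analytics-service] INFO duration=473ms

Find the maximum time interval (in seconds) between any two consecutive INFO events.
522

To find the longest gap:

1. Extract all INFO events in chronological order
2. Calculate time differences between consecutive events
3. Find the maximum difference
4. Longest gap: 522 seconds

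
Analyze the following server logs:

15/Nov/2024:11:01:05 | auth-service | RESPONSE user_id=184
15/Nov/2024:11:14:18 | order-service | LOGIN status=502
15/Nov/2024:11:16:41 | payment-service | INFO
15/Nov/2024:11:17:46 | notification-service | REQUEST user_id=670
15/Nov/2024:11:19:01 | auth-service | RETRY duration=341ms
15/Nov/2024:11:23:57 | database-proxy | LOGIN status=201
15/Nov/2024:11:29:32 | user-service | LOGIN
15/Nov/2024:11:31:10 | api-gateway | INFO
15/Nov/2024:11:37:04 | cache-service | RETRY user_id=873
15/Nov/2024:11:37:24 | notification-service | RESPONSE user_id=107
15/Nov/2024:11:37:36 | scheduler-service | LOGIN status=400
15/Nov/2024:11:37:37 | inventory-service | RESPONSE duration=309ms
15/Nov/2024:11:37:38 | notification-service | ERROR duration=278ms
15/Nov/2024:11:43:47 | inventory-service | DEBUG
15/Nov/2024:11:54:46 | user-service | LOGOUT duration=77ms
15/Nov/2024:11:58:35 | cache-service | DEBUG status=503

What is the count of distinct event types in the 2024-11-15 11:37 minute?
4

To count unique event types:

1. Filter events in the minute starting at 2024-11-15 11:37
2. Extract event types from matching entries
3. Count unique types: 4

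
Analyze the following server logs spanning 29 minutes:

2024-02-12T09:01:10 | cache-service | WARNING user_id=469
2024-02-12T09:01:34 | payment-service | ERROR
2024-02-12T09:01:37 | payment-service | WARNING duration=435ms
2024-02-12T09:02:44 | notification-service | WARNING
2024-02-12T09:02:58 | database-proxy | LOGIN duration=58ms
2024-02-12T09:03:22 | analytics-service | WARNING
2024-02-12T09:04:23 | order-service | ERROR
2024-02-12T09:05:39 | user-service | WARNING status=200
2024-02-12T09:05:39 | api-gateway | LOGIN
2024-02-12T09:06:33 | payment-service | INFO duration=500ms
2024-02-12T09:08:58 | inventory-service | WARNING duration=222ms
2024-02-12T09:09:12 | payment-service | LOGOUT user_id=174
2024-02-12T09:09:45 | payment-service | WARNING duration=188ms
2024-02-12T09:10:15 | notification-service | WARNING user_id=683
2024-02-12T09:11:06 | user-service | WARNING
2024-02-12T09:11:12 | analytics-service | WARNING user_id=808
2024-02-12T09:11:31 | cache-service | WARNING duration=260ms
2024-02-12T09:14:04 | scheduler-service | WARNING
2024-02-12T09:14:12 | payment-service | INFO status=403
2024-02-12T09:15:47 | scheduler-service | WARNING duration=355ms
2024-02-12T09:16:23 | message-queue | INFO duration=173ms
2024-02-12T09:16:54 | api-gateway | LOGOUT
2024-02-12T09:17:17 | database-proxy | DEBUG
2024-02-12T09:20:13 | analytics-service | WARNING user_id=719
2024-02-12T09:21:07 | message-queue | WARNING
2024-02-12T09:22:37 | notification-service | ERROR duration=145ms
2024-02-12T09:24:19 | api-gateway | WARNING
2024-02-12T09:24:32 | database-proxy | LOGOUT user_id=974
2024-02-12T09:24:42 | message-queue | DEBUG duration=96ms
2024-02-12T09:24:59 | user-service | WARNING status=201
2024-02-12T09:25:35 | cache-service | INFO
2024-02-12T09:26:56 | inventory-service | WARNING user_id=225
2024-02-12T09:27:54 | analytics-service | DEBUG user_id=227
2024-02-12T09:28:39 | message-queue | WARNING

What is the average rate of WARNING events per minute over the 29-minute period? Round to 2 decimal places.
0.66

To calculate the rate:

1. Count total WARNING events: 19
2. Total time period: 29 minutes
3. Rate = 19 / 29 = 0.66 events per minute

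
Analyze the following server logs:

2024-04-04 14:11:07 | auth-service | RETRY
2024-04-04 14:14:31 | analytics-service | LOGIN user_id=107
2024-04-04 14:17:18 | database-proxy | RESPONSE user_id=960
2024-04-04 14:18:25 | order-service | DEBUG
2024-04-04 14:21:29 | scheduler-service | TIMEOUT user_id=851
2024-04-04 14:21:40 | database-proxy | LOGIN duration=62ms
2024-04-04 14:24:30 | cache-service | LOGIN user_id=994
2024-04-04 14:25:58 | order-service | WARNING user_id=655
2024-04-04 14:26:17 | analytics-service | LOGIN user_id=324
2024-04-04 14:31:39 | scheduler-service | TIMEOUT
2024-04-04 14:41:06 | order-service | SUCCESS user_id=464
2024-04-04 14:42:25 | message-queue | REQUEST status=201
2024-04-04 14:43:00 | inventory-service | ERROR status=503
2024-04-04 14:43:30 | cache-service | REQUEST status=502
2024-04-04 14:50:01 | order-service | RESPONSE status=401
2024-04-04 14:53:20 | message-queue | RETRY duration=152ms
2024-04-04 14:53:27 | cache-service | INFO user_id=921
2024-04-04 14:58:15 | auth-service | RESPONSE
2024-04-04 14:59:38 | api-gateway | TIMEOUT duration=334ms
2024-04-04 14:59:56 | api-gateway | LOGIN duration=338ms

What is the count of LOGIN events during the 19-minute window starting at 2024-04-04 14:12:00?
4

To count events in the time window:

1. Window boundaries: 2024-04-04 14:12:00 to 2024-04-04 14:31:00
2. Filter for LOGIN events within this window
3. Count matching events: 4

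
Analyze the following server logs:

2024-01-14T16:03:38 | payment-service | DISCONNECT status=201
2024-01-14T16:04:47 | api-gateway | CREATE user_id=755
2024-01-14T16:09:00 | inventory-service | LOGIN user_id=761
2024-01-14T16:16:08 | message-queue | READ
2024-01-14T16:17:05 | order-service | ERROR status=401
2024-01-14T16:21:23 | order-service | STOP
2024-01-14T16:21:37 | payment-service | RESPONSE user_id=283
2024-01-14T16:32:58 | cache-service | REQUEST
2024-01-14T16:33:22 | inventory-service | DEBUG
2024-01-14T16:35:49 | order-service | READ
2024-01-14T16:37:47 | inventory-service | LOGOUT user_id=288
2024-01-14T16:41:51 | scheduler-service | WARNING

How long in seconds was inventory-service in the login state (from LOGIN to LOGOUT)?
1727

To calculate state duration:

1. Find LOGIN event for inventory-service: 2024-01-14T16:09:00
2. Find LOGOUT event for inventory-service: 2024-01-14T16:37:47
3. Calculate duration: 2024-01-14T16:37:47 - 2024-01-14T16:09:00 = 1727 seconds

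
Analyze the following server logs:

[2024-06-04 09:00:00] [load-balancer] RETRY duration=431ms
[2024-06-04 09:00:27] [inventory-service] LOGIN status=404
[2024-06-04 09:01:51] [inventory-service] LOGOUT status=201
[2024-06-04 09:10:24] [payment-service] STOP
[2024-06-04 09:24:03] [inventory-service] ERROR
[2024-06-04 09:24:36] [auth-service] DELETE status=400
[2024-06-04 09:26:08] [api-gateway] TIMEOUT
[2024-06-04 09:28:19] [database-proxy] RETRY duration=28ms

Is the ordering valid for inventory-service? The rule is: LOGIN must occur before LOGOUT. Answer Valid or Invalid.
Valid

To validate ordering:

1. Required order: LOGIN → LOGOUT
2. Rule: LOGIN must occur before LOGOUT
3. Check actual order of events for inventory-service
4. Result: Valid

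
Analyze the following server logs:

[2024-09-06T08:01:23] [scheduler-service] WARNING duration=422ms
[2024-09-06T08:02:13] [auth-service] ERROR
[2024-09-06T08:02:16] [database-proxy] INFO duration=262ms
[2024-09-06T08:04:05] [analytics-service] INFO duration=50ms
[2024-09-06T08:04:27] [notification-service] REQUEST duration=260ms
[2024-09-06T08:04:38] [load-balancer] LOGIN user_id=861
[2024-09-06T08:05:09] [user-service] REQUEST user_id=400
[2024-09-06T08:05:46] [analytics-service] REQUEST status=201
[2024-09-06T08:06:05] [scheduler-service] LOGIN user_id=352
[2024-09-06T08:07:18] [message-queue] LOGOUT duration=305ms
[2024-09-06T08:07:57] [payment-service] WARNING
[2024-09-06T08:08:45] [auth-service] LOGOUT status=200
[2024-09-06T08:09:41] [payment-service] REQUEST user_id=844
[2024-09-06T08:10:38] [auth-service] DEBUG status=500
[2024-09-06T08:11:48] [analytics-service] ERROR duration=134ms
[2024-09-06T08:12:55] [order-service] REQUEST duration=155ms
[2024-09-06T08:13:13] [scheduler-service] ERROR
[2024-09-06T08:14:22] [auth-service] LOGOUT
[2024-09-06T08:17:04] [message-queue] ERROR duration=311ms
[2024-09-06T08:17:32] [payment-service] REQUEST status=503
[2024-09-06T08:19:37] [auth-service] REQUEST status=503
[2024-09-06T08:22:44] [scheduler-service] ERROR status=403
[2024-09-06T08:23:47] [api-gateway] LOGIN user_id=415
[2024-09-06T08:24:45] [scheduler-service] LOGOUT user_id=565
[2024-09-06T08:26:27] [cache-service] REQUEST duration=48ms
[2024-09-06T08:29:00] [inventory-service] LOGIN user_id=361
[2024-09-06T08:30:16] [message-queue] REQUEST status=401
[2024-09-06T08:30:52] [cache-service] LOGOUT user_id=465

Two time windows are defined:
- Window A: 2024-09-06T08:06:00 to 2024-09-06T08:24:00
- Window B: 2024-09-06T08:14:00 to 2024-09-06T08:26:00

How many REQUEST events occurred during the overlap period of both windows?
2

To find overlap events:

1. Window A: 2024-09-06T08:06:00 to 2024-09-06T08:24:00
2. Window B: 2024-09-06T08:14:00 to 2024-09-06T08:26:00
3. Overlap period: 2024-09-06T08:14:00 to 2024-09-06T08:24:00
4. Count REQUEST events in overlap: 2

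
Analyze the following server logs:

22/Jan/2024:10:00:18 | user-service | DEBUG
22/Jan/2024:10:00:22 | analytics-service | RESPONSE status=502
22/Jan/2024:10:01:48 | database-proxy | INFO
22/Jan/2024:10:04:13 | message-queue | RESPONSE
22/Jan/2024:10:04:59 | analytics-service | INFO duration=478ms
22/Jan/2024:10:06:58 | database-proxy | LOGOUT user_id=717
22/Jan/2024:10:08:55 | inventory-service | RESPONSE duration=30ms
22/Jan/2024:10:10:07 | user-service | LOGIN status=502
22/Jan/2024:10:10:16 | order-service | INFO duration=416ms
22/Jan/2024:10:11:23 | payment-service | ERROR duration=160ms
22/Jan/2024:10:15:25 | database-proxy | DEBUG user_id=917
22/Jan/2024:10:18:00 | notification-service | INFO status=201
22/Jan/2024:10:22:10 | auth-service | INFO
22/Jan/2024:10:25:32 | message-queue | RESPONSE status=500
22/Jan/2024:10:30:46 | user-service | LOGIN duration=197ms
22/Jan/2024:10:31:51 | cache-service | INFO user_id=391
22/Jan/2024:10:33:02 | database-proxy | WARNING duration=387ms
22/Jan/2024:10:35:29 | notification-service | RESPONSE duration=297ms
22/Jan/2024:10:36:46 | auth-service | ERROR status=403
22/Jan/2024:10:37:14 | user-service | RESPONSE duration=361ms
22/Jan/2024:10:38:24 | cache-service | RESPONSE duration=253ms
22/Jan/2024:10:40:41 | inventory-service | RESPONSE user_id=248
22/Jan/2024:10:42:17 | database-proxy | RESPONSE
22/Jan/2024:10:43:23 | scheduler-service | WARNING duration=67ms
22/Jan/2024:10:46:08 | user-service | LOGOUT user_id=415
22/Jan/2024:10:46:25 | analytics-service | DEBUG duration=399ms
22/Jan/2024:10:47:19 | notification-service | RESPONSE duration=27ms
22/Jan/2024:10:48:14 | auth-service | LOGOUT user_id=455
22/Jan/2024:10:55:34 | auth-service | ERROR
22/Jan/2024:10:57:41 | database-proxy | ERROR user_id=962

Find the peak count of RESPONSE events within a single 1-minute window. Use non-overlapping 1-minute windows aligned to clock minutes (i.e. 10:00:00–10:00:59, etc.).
1

To find the burst window:

1. Divide the log period into non-overlapping 1-minute windows starting at 10:00
2. Count RESPONSE events in each window
3. Find the window with maximum count
4. Maximum events in a window: 1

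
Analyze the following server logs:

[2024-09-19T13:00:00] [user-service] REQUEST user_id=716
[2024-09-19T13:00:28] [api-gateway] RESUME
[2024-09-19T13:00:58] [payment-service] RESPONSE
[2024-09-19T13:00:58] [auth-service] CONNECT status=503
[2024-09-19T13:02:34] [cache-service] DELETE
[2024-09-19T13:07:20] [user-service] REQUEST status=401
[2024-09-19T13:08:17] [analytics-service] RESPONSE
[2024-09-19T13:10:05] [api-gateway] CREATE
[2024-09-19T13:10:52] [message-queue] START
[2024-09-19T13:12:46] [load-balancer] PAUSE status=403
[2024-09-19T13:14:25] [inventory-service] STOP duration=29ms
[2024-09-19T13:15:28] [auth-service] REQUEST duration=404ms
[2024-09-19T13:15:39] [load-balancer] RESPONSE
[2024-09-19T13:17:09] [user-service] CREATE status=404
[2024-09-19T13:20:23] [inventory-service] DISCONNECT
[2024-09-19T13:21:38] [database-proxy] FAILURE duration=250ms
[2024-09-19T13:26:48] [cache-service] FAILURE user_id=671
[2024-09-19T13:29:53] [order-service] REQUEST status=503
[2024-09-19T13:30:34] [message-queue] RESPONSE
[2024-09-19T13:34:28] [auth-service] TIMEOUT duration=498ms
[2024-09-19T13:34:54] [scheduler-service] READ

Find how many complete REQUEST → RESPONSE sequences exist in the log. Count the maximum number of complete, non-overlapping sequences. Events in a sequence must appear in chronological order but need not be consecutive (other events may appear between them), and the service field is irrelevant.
4

To count sequences:

1. Look for pattern: REQUEST → RESPONSE
2. Greedily scan the log in chronological order, matching each sequence element in turn (ignoring service)
3. Each time the full pattern completes, increment the count and restart matching from the next event
4. Complete non-overlapping sequences found: 4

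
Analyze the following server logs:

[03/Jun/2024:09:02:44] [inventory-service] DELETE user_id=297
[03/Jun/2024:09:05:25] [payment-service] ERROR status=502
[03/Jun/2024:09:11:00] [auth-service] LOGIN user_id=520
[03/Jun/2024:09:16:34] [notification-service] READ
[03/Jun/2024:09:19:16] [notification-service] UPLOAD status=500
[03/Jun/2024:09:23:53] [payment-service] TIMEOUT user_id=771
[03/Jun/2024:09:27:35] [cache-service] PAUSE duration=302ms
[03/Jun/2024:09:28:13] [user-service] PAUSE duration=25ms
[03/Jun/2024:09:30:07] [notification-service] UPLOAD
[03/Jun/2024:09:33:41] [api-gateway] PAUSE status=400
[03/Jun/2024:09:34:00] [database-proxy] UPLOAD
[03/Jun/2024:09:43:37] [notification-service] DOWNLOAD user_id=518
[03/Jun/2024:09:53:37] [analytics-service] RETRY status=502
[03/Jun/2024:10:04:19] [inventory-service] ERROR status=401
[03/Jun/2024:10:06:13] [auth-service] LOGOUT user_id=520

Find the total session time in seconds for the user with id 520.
3313

To calculate session duration:

1. Find LOGIN event for user_id=520: 03/Jun/2024:09:11:00
2. Find LOGOUT event for user_id=520: 03/Jun/2024:10:06:13
3. Session duration: 03/Jun/2024:10:06:13 - 03/Jun/2024:09:11:00 = 3313 seconds (55 minutes)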